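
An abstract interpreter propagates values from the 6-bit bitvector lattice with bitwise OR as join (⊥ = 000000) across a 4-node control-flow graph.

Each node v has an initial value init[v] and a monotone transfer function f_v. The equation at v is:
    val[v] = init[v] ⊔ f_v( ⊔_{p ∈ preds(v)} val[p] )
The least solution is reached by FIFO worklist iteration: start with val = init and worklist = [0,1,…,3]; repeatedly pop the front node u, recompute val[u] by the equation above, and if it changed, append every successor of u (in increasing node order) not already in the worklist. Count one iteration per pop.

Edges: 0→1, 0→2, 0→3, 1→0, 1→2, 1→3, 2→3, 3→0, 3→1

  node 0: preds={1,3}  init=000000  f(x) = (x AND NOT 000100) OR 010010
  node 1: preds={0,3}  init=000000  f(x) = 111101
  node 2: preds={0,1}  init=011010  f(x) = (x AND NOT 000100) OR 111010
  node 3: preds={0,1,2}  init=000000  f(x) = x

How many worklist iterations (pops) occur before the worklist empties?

8

Iteration log — 8 steps:
  step 1. node 0  ⊔preds=000000  new=010010  old=000000  +wl: 
  step 2. node 1  ⊔preds=010010  new=111101  old=000000  +wl: 0
  step 3. node 2  ⊔preds=111111  new=111011  old=011010  +wl: 
  step 4. node 3  ⊔preds=111111  new=111111  old=000000  +wl: 1
  step 5. node 0  ⊔preds=111111  new=111011  old=010010  +wl: 2,3
  step 6. node 1  ⊔preds=111111  new=111101  stable
  step 7. node 2  ⊔preds=111111  new=111011  stable
  step 8. node 3  ⊔preds=111111  new=111111  stable

Least fixpoint reached:
  node 0: 111011
  node 1: 111101
  node 2: 111011
  node 3: 111111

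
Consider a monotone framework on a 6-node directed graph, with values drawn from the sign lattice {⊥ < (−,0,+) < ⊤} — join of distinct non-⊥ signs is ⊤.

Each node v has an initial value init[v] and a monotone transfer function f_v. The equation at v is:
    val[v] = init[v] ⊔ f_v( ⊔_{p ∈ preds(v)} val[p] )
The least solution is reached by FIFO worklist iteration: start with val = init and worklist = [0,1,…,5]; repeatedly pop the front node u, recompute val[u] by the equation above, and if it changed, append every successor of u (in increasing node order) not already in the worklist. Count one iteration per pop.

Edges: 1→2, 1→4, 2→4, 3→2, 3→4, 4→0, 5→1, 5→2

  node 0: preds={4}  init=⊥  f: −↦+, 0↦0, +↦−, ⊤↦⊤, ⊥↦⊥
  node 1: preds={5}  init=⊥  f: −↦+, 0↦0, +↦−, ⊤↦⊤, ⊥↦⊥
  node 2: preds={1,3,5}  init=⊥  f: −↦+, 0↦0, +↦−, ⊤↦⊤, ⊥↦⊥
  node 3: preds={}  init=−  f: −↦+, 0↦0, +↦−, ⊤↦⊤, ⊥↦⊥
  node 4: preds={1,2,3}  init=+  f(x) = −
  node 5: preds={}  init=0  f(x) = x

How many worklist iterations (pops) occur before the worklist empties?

7

Worklist (7 pops):
  #1 pop 0: in=+ → − (was ⊥); enqueue []
  #2 pop 1: in=0 → 0 (was ⊥); enqueue []
  #3 pop 2: in=⊤ → ⊤ (was ⊥); enqueue []
  #4 pop 3: in=⊥ → − (no change)
  #5 pop 4: in=⊤ → ⊤ (was +); enqueue [0]
  #6 pop 5: in=⊥ → 0 (no change)
  #7 pop 0: in=⊤ → ⊤ (was −); enqueue []

Fixpoint:
  val[0] = ⊤
  val[1] = 0
  val[2] = ⊤
  val[3] = −
  val[4] = ⊤
  val[5] = 0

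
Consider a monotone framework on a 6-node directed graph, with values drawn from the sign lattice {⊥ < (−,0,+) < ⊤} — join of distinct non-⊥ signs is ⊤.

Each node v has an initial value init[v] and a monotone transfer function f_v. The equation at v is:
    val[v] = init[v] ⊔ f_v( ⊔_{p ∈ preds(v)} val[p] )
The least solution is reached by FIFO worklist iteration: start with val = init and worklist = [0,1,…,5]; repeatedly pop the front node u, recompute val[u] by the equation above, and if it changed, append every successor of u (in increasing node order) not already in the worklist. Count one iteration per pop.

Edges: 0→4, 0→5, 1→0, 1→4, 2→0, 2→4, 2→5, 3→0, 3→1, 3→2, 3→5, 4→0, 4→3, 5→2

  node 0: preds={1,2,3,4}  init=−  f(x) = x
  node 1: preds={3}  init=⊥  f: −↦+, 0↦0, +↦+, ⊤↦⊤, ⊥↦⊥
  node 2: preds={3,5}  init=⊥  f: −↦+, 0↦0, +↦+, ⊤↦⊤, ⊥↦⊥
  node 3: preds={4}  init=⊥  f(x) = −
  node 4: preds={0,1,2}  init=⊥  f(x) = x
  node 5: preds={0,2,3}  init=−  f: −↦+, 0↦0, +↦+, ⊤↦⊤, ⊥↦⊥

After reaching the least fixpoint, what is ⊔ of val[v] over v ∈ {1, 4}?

⊤

Iteration log — 13 steps:
  step 1. node 0  ⊔preds=⊥  new=−  stable
  step 2. node 1  ⊔preds=⊥  new=⊥  stable
  step 3. node 2  ⊔preds=−  new=+  old=⊥  +wl: 0
  step 4. node 3  ⊔preds=⊥  new=−  old=⊥  +wl: 1,2
  step 5. node 4  ⊔preds=⊤  new=⊤  old=⊥  +wl: 3
  step 6. node 5  ⊔preds=⊤  new=⊤  old=−  +wl: 
  step 7. node 0  ⊔preds=⊤  new=⊤  old=−  +wl: 4,5
  step 8. node 1  ⊔preds=−  new=+  old=⊥  +wl: 0
  step 9. node 2  ⊔preds=⊤  new=⊤  old=+  +wl: 
  step 10. node 3  ⊔preds=⊤  new=−  stable
  step 11. node 4  ⊔preds=⊤  new=⊤  stable
  step 12. node 5  ⊔preds=⊤  new=⊤  stable
  step 13. node 0  ⊔preds=⊤  new=⊤  stable

Least fixpoint reached:
  node 0: ⊤
  node 1: +
  node 2: ⊤
  node 3: −
  node 4: ⊤
  node 5: ⊤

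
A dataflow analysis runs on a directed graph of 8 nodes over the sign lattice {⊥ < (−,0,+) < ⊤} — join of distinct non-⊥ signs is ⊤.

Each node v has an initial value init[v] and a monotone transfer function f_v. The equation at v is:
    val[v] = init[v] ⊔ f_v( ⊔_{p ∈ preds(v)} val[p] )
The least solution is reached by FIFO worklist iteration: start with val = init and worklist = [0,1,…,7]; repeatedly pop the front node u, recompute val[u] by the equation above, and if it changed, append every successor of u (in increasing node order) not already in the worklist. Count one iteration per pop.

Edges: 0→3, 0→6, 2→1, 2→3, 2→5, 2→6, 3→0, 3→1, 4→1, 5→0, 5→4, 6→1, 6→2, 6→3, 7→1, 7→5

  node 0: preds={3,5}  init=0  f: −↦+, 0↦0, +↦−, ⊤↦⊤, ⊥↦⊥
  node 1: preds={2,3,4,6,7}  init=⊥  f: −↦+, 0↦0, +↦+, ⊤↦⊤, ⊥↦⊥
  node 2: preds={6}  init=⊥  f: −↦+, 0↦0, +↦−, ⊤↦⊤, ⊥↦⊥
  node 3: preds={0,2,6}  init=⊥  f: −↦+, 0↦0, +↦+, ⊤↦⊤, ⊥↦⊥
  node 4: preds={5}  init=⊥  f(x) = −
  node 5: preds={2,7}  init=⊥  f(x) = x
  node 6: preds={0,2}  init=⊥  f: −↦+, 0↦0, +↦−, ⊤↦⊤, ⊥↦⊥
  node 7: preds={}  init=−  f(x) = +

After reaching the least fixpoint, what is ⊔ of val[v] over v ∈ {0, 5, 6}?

Iteration log — 23 steps:
  step 1. node 0  ⊔preds=⊥  new=0  stable
  step 2. node 1  ⊔preds=−  new=+  old=⊥  +wl: 
  step 3. node 2  ⊔preds=⊥  new=⊥  stable
  step 4. node 3  ⊔preds=0  new=0  old=⊥  +wl: 0,1
  step 5. node 4  ⊔preds=⊥  new=−  old=⊥  +wl: 
  step 6. node 5  ⊔preds=−  new=−  old=⊥  +wl: 4
  step 7. node 6  ⊔preds=0  new=0  old=⊥  +wl: 2,3
  step 8. node 7  ⊔preds=⊥  new=⊤  old=−  +wl: 5
  step 9. node 0  ⊔preds=⊤  new=⊤  old=0  +wl: 6
  step 10. node 1  ⊔preds=⊤  new=⊤  old=+  +wl: 
  step 11. node 4  ⊔preds=−  new=−  stable
  step 12. node 2  ⊔preds=0  new=0  old=⊥  +wl: 1
  step 13. node 3  ⊔preds=⊤  new=⊤  old=0  +wl: 0
  step 14. node 5  ⊔preds=⊤  new=⊤  old=−  +wl: 4
  step 15. node 6  ⊔preds=⊤  new=⊤  old=0  +wl: 2,3
  step 16. node 1  ⊔preds=⊤  new=⊤  stable
  step 17. node 0  ⊔preds=⊤  new=⊤  stable
  step 18. node 4  ⊔preds=⊤  new=−  stable
  step 19. node 2  ⊔preds=⊤  new=⊤  old=0  +wl: 1,5,6
  step 20. node 3  ⊔preds=⊤  new=⊤  stable
  step 21. node 1  ⊔preds=⊤  new=⊤  stable
  step 22. node 5  ⊔preds=⊤  new=⊤  stable
  step 23. node 6  ⊔preds=⊤  new=⊤  stable

Least fixpoint reached:
  node 0: ⊤
  node 1: ⊤
  node 2: ⊤
  node 3: ⊤
  node 4: −
  node 5: ⊤
  node 6: ⊤
  node 7: ⊤

⊤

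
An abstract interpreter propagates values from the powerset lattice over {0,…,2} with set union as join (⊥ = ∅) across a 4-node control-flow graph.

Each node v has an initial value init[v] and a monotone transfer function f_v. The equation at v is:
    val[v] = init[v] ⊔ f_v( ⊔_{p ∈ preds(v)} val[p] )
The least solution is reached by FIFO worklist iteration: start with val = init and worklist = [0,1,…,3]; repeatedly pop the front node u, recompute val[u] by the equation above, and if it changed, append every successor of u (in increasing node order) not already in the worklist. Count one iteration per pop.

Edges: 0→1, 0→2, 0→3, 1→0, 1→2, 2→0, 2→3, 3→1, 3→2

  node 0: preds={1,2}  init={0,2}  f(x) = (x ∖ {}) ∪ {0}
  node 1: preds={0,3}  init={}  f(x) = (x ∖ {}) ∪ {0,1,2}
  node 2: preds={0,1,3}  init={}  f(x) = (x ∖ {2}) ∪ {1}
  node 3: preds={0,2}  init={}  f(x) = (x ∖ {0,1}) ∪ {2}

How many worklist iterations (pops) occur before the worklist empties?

8

Iteration log — 8 steps:
  step 1. node 0  ⊔preds={}  new={0,2}  stable
  step 2. node 1  ⊔preds={0,2}  new={0,1,2}  old={}  +wl: 0
  step 3. node 2  ⊔preds={0,1,2}  new={0,1}  old={}  +wl: 
  step 4. node 3  ⊔preds={0,1,2}  new={2}  old={}  +wl: 1,2
  step 5. node 0  ⊔preds={0,1,2}  new={0,1,2}  old={0,2}  +wl: 3
  step 6. node 1  ⊔preds={0,1,2}  new={0,1,2}  stable
  step 7. node 2  ⊔preds={0,1,2}  new={0,1}  stable
  step 8. node 3  ⊔preds={0,1,2}  new={2}  stable

Least fixpoint reached:
  node 0: {0,1,2}
  node 1: {0,1,2}
  node 2: {0,1}
  node 3: {2}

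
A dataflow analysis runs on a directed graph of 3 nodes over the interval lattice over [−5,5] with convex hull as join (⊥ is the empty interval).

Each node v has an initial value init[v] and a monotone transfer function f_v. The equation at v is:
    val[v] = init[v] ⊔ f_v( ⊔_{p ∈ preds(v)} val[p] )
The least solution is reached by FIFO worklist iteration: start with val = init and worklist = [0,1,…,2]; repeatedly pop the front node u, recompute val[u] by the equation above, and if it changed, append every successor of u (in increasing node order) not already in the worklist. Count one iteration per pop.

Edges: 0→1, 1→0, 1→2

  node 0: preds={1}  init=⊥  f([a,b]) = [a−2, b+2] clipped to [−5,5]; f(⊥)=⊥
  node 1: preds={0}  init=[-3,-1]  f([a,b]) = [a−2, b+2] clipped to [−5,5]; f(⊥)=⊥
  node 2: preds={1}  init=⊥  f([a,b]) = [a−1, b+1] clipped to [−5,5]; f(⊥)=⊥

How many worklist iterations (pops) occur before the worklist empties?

7

Iteration log — 7 steps:
  step 1. node 0  ⊔preds=[-3,-1]  new=[-5,1]  old=⊥  +wl: 
  step 2. node 1  ⊔preds=[-5,1]  new=[-5,3]  old=[-3,-1]  +wl: 0
  step 3. node 2  ⊔preds=[-5,3]  new=[-5,4]  old=⊥  +wl: 
  step 4. node 0  ⊔preds=[-5,3]  new=[-5,5]  old=[-5,1]  +wl: 1
  step 5. node 1  ⊔preds=[-5,5]  new=[-5,5]  old=[-5,3]  +wl: 0,2
  step 6. node 0  ⊔preds=[-5,5]  new=[-5,5]  stable
  step 7. node 2  ⊔preds=[-5,5]  new=[-5,5]  old=[-5,4]  +wl: 

Least fixpoint reached:
  node 0: [-5,5]
  node 1: [-5,5]
  node 2: [-5,5]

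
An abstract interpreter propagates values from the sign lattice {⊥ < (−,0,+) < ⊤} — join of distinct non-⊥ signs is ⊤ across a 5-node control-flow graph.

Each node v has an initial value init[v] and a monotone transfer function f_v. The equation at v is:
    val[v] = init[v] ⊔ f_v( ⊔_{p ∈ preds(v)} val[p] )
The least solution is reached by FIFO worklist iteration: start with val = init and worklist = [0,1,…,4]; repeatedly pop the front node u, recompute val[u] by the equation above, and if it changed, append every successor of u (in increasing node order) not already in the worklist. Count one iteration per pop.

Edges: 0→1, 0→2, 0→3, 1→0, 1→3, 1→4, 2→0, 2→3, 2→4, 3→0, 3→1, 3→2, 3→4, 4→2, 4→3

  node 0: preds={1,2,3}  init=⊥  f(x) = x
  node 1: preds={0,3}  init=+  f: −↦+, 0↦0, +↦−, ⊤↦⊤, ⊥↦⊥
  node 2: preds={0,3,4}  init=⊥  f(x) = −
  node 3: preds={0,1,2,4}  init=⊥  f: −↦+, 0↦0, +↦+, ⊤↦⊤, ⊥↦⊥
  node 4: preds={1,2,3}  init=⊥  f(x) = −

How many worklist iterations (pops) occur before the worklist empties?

9

Trace (9 dequeues):
  [1] u=0 | in + | out + | prev ⊥ | push {}
  [2] u=1 | in + | out ⊤ | prev + | push {0}
  [3] u=2 | in + | out − | prev ⊥ | push {}
  [4] u=3 | in ⊤ | out ⊤ | prev ⊥ | push {1,2}
  [5] u=4 | in ⊤ | out − | prev ⊥ | push {3}
  [6] u=0 | in ⊤ | out ⊤ | prev + | push {}
  [7] u=1 | in ⊤ | out ⊤ | ==
  [8] u=2 | in ⊤ | out − | ==
  [9] u=3 | in ⊤ | out ⊤ | ==

Converged values:
  [0] ⊤
  [1] ⊤
  [2] −
  [3] ⊤
  [4] −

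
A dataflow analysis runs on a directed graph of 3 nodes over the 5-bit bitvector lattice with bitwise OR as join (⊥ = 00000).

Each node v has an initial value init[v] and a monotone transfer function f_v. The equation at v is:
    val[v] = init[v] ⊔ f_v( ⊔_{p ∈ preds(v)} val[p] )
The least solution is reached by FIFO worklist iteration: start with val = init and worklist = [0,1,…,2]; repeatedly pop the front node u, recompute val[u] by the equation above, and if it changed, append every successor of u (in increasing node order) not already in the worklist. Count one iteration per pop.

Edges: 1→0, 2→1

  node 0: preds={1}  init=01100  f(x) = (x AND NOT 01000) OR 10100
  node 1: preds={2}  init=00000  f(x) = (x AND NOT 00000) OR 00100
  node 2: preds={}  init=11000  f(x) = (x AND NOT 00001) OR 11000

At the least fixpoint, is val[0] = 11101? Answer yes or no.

Trace (4 dequeues):
  [1] u=0 | in 00000 | out 11100 | prev 01100 | push {}
  [2] u=1 | in 11000 | out 11100 | prev 00000 | push {0}
  [3] u=2 | in 00000 | out 11000 | ==
  [4] u=0 | in 11100 | out 11100 | ==

Converged values:
  [0] 11100
  [1] 11100
  [2] 11000

no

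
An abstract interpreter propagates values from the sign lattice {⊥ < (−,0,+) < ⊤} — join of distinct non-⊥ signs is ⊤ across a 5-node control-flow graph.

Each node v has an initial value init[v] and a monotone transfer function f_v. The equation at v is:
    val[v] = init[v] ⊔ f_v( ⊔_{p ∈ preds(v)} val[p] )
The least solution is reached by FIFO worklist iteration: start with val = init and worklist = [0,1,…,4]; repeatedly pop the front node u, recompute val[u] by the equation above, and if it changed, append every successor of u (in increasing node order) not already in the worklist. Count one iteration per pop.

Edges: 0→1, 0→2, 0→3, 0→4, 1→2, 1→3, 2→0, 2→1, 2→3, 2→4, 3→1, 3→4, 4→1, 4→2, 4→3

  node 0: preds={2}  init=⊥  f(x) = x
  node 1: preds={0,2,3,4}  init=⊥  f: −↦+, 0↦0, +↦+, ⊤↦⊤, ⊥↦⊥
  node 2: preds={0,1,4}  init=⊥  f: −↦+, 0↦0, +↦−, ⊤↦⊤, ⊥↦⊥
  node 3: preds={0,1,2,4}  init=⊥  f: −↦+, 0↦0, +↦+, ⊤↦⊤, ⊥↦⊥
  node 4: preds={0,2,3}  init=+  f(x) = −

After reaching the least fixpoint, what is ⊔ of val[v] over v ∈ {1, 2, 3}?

⊤

Worklist (15 pops):
  #1 pop 0: in=⊥ → ⊥ (no change)
  #2 pop 1: in=+ → + (was ⊥); enqueue []
  #3 pop 2: in=+ → − (was ⊥); enqueue [0,1]
  #4 pop 3: in=⊤ → ⊤ (was ⊥); enqueue []
  #5 pop 4: in=⊤ → ⊤ (was +); enqueue [2,3]
  #6 pop 0: in=− → − (was ⊥); enqueue [4]
  #7 pop 1: in=⊤ → ⊤ (was +); enqueue []
  #8 pop 2: in=⊤ → ⊤ (was −); enqueue [0,1]
  #9 pop 3: in=⊤ → ⊤ (no change)
  #10 pop 4: in=⊤ → ⊤ (no change)
  #11 pop 0: in=⊤ → ⊤ (was −); enqueue [2,3,4]
  #12 pop 1: in=⊤ → ⊤ (no change)
  #13 pop 2: in=⊤ → ⊤ (no change)
  #14 pop 3: in=⊤ → ⊤ (no change)
  #15 pop 4: in=⊤ → ⊤ (no change)

Fixpoint:
  val[0] = ⊤
  val[1] = ⊤
  val[2] = ⊤
  val[3] = ⊤
  val[4] = ⊤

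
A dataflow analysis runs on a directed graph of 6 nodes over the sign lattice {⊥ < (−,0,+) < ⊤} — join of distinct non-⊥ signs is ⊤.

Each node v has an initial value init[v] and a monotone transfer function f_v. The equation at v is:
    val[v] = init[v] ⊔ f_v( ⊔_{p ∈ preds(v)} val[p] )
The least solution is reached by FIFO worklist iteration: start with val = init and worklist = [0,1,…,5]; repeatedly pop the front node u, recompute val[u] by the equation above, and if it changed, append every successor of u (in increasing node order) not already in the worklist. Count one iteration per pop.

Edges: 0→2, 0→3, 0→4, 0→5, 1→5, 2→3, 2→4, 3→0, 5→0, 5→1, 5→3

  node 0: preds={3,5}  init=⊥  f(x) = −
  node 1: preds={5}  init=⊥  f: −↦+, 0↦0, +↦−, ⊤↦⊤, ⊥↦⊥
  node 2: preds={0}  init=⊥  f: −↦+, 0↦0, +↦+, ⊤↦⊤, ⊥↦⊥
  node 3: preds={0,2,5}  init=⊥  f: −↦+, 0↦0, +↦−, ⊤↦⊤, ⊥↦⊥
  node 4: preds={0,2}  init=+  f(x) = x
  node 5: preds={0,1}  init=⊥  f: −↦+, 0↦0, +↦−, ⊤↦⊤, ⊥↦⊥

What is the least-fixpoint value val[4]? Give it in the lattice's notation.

Trace (10 dequeues):
  [1] u=0 | in ⊥ | out − | prev ⊥ | push {}
  [2] u=1 | in ⊥ | out ⊥ | ==
  [3] u=2 | in − | out + | prev ⊥ | push {}
  [4] u=3 | in ⊤ | out ⊤ | prev ⊥ | push {0}
  [5] u=4 | in ⊤ | out ⊤ | prev + | push {}
  [6] u=5 | in − | out + | prev ⊥ | push {1,3}
  [7] u=0 | in ⊤ | out − | ==
  [8] u=1 | in + | out − | prev ⊥ | push {5}
  [9] u=3 | in ⊤ | out ⊤ | ==
  [10] u=5 | in − | out + | ==

Converged values:
  [0] −
  [1] −
  [2] +
  [3] ⊤
  [4] ⊤
  [5] +

⊤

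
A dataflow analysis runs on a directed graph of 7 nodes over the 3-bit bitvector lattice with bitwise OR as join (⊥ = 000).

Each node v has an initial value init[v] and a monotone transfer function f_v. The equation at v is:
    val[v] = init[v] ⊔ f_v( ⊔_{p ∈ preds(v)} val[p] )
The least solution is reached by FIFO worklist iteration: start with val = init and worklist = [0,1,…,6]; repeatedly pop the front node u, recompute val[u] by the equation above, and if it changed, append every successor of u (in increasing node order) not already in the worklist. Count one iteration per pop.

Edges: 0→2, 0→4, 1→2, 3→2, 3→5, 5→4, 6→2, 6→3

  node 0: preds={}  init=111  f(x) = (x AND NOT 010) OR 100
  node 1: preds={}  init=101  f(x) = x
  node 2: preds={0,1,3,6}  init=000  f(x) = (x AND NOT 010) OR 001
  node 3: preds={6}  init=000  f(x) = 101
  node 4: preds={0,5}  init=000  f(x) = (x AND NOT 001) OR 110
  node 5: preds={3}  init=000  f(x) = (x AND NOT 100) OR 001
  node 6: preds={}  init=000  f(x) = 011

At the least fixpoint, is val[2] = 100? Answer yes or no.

no

Worklist (10 pops):
  #1 pop 0: in=000 → 111 (no change)
  #2 pop 1: in=000 → 101 (no change)
  #3 pop 2: in=111 → 101 (was 000); enqueue []
  #4 pop 3: in=000 → 101 (was 000); enqueue [2]
  #5 pop 4: in=111 → 110 (was 000); enqueue []
  #6 pop 5: in=101 → 001 (was 000); enqueue [4]
  #7 pop 6: in=000 → 011 (was 000); enqueue [3]
  #8 pop 2: in=111 → 101 (no change)
  #9 pop 4: in=111 → 110 (no change)
  #10 pop 3: in=011 → 101 (no change)

Fixpoint:
  val[0] = 111
  val[1] = 101
  val[2] = 101
  val[3] = 101
  val[4] = 110
  val[5] = 001
  val[6] = 011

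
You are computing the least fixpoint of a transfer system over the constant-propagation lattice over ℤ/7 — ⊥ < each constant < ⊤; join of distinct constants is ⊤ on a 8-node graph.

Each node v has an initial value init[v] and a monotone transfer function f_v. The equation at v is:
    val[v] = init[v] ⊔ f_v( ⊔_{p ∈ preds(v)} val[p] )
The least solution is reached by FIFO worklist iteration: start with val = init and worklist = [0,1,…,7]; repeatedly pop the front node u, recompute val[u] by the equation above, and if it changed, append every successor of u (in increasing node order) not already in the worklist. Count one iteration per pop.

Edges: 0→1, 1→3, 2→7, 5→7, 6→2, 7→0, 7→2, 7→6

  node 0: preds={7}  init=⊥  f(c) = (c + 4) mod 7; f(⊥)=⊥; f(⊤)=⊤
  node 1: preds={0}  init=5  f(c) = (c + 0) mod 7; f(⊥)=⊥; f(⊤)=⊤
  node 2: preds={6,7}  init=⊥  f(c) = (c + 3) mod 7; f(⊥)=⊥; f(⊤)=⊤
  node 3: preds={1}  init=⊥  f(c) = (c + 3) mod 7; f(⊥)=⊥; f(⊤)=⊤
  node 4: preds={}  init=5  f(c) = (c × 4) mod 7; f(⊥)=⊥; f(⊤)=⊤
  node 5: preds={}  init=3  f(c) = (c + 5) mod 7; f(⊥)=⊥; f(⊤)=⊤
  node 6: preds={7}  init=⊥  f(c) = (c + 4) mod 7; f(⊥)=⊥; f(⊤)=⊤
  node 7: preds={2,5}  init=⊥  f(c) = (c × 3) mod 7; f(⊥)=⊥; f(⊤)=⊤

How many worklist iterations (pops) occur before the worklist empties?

20

Iteration log — 20 steps:
  step 1. node 0  ⊔preds=⊥  new=⊥  stable
  step 2. node 1  ⊔preds=⊥  new=5  stable
  step 3. node 2  ⊔preds=⊥  new=⊥  stable
  step 4. node 3  ⊔preds=5  new=1  old=⊥  +wl: 
  step 5. node 4  ⊔preds=⊥  new=5  stable
  step 6. node 5  ⊔preds=⊥  new=3  stable
  step 7. node 6  ⊔preds=⊥  new=⊥  stable
  step 8. node 7  ⊔preds=3  new=2  old=⊥  +wl: 0,2,6
  step 9. node 0  ⊔preds=2  new=6  old=⊥  +wl: 1
  step 10. node 2  ⊔preds=2  new=5  old=⊥  +wl: 7
  step 11. node 6  ⊔preds=2  new=6  old=⊥  +wl: 2
  step 12. node 1  ⊔preds=6  new=⊤  old=5  +wl: 3
  step 13. node 7  ⊔preds=⊤  new=⊤  old=2  +wl: 0,6
  step 14. node 2  ⊔preds=⊤  new=⊤  old=5  +wl: 7
  step 15. node 3  ⊔preds=⊤  new=⊤  old=1  +wl: 
  step 16. node 0  ⊔preds=⊤  new=⊤  old=6  +wl: 1
  step 17. node 6  ⊔preds=⊤  new=⊤  old=6  +wl: 2
  step 18. node 7  ⊔preds=⊤  new=⊤  stable
  step 19. node 1  ⊔preds=⊤  new=⊤  stable
  step 20. node 2  ⊔preds=⊤  new=⊤  stable

Least fixpoint reached:
  node 0: ⊤
  node 1: ⊤
  node 2: ⊤
  node 3: ⊤
  node 4: 5
  node 5: 3
  node 6: ⊤
  node 7: ⊤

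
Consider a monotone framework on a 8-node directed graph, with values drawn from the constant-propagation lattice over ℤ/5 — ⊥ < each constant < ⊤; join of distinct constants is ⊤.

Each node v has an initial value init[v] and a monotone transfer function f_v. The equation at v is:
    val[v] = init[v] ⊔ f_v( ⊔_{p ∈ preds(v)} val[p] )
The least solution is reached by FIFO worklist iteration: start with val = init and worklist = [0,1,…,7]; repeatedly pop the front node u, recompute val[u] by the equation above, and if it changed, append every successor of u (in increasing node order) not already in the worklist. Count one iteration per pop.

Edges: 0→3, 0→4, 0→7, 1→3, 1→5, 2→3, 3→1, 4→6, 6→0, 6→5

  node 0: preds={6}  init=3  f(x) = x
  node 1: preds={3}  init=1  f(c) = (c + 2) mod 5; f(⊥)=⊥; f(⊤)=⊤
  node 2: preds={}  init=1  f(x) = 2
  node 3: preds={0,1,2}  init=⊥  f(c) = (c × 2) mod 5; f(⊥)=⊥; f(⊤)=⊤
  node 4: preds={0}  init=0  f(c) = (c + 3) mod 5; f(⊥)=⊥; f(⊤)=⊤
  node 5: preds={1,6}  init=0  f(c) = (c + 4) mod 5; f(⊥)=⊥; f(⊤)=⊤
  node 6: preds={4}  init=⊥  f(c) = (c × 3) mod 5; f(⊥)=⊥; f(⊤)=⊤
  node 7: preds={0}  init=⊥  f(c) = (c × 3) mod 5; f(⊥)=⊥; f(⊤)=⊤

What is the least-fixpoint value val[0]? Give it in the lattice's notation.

Iteration log — 14 steps:
  step 1. node 0  ⊔preds=⊥  new=3  stable
  step 2. node 1  ⊔preds=⊥  new=1  stable
  step 3. node 2  ⊔preds=⊥  new=⊤  old=1  +wl: 
  step 4. node 3  ⊔preds=⊤  new=⊤  old=⊥  +wl: 1
  step 5. node 4  ⊔preds=3  new=⊤  old=0  +wl: 
  step 6. node 5  ⊔preds=1  new=0  stable
  step 7. node 6  ⊔preds=⊤  new=⊤  old=⊥  +wl: 0,5
  step 8. node 7  ⊔preds=3  new=4  old=⊥  +wl: 
  step 9. node 1  ⊔preds=⊤  new=⊤  old=1  +wl: 3
  step 10. node 0  ⊔preds=⊤  new=⊤  old=3  +wl: 4,7
  step 11. node 5  ⊔preds=⊤  new=⊤  old=0  +wl: 
  step 12. node 3  ⊔preds=⊤  new=⊤  stable
  step 13. node 4  ⊔preds=⊤  new=⊤  stable
  step 14. node 7  ⊔preds=⊤  new=⊤  old=4  +wl: 

Least fixpoint reached:
  node 0: ⊤
  node 1: ⊤
  node 2: ⊤
  node 3: ⊤
  node 4: ⊤
  node 5: ⊤
  node 6: ⊤
  node 7: ⊤

⊤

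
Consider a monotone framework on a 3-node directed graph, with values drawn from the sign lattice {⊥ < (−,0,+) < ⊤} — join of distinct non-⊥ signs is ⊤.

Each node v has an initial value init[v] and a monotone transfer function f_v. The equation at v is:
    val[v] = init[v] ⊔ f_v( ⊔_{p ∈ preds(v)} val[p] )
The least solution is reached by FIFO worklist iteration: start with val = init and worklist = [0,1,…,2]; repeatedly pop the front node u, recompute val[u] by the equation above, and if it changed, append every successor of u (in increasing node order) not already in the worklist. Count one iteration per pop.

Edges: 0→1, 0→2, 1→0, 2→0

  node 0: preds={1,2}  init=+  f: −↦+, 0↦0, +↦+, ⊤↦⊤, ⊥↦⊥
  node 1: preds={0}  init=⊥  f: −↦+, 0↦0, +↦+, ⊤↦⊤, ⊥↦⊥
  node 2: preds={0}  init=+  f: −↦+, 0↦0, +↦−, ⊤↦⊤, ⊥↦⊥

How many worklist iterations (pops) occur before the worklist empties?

Trace (7 dequeues):
  [1] u=0 | in + | out + | ==
  [2] u=1 | in + | out + | prev ⊥ | push {0}
  [3] u=2 | in + | out ⊤ | prev + | push {}
  [4] u=0 | in ⊤ | out ⊤ | prev + | push {1,2}
  [5] u=1 | in ⊤ | out ⊤ | prev + | push {0}
  [6] u=2 | in ⊤ | out ⊤ | ==
  [7] u=0 | in ⊤ | out ⊤ | ==

Converged values:
  [0] ⊤
  [1] ⊤
  [2] ⊤

7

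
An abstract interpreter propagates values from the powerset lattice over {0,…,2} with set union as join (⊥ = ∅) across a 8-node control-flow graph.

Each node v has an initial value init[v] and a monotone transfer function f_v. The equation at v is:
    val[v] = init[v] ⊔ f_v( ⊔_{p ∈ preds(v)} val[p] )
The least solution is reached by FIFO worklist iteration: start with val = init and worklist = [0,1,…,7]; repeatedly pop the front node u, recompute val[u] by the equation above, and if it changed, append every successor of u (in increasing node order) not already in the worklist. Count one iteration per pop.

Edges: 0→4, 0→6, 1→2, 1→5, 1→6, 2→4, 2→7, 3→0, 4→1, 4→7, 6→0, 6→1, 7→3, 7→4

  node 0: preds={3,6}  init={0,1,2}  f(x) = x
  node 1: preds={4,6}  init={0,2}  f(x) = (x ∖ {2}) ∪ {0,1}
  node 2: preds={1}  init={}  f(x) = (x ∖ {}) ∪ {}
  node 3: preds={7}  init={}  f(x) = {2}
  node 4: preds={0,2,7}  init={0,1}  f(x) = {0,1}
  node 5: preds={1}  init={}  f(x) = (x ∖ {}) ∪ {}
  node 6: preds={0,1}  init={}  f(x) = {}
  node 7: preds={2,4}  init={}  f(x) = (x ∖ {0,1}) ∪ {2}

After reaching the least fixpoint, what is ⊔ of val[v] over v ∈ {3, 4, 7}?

{0,1,2}

Iteration log — 11 steps:
  step 1. node 0  ⊔preds={}  new={0,1,2}  stable
  step 2. node 1  ⊔preds={0,1}  new={0,1,2}  old={0,2}  +wl: 
  step 3. node 2  ⊔preds={0,1,2}  new={0,1,2}  old={}  +wl: 
  step 4. node 3  ⊔preds={}  new={2}  old={}  +wl: 0
  step 5. node 4  ⊔preds={0,1,2}  new={0,1}  stable
  step 6. node 5  ⊔preds={0,1,2}  new={0,1,2}  old={}  +wl: 
  step 7. node 6  ⊔preds={0,1,2}  new={}  stable
  step 8. node 7  ⊔preds={0,1,2}  new={2}  old={}  +wl: 3,4
  step 9. node 0  ⊔preds={2}  new={0,1,2}  stable
  step 10. node 3  ⊔preds={2}  new={2}  stable
  step 11. node 4  ⊔preds={0,1,2}  new={0,1}  stable

Least fixpoint reached:
  node 0: {0,1,2}
  node 1: {0,1,2}
  node 2: {0,1,2}
  node 3: {2}
  node 4: {0,1}
  node 5: {0,1,2}
  node 6: {}
  node 7: {2}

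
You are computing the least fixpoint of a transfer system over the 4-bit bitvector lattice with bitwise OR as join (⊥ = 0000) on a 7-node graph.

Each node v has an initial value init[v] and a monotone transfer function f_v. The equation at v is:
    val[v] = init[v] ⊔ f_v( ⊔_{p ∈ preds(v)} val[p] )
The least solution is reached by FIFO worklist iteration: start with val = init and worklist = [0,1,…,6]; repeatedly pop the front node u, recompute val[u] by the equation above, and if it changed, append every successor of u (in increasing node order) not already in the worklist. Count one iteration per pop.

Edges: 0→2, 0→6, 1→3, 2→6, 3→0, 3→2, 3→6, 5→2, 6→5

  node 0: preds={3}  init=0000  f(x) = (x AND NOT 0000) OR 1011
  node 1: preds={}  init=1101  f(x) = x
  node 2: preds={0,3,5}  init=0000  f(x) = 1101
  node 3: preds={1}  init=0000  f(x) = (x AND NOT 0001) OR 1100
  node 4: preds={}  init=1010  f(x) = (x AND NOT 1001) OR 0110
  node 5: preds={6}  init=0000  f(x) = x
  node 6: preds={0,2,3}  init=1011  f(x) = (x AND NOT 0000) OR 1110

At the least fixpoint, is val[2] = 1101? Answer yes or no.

Trace (12 dequeues):
  [1] u=0 | in 0000 | out 1011 | prev 0000 | push {}
  [2] u=1 | in 0000 | out 1101 | ==
  [3] u=2 | in 1011 | out 1101 | prev 0000 | push {}
  [4] u=3 | in 1101 | out 1100 | prev 0000 | push {0,2}
  [5] u=4 | in 0000 | out 1110 | prev 1010 | push {}
  [6] u=5 | in 1011 | out 1011 | prev 0000 | push {}
  [7] u=6 | in 1111 | out 1111 | prev 1011 | push {5}
  [8] u=0 | in 1100 | out 1111 | prev 1011 | push {6}
  [9] u=2 | in 1111 | out 1101 | ==
  [10] u=5 | in 1111 | out 1111 | prev 1011 | push {2}
  [11] u=6 | in 1111 | out 1111 | ==
  [12] u=2 | in 1111 | out 1101 | ==

Converged values:
  [0] 1111
  [1] 1101
  [2] 1101
  [3] 1100
  [4] 1110
  [5] 1111
  [6] 1111

yes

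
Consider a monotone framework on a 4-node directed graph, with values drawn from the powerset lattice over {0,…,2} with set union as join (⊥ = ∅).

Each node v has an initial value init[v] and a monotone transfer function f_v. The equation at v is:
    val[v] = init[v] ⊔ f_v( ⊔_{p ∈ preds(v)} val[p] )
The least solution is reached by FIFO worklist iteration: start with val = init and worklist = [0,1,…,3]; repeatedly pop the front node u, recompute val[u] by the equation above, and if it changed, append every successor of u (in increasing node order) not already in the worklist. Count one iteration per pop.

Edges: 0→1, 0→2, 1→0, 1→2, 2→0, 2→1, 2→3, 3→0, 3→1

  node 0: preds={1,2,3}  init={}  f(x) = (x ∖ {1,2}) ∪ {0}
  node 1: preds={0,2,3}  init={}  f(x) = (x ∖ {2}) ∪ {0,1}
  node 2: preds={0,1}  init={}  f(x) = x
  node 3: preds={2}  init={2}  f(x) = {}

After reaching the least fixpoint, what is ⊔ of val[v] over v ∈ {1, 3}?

{0,1,2}

Iteration log — 6 steps:
  step 1. node 0  ⊔preds={2}  new={0}  old={}  +wl: 
  step 2. node 1  ⊔preds={0,2}  new={0,1}  old={}  +wl: 0
  step 3. node 2  ⊔preds={0,1}  new={0,1}  old={}  +wl: 1
  step 4. node 3  ⊔preds={0,1}  new={2}  stable
  step 5. node 0  ⊔preds={0,1,2}  new={0}  stable
  step 6. node 1  ⊔preds={0,1,2}  new={0,1}  stable

Least fixpoint reached:
  node 0: {0}
  node 1: {0,1}
  node 2: {0,1}
  node 3: {2}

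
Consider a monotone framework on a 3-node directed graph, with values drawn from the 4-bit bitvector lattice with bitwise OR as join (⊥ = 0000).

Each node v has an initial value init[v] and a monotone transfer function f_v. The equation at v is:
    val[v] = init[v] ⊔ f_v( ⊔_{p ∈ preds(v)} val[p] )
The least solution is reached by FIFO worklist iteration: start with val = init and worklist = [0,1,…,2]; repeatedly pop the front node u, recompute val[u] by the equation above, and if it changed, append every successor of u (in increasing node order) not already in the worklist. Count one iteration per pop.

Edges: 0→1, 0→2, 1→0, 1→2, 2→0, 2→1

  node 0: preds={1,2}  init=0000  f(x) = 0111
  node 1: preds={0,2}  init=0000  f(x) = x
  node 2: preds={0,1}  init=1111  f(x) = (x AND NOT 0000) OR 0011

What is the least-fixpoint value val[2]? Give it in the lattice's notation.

1111

Worklist (4 pops):
  #1 pop 0: in=1111 → 0111 (was 0000); enqueue []
  #2 pop 1: in=1111 → 1111 (was 0000); enqueue [0]
  #3 pop 2: in=1111 → 1111 (no change)
  #4 pop 0: in=1111 → 0111 (no change)

Fixpoint:
  val[0] = 0111
  val[1] = 1111
  val[2] = 1111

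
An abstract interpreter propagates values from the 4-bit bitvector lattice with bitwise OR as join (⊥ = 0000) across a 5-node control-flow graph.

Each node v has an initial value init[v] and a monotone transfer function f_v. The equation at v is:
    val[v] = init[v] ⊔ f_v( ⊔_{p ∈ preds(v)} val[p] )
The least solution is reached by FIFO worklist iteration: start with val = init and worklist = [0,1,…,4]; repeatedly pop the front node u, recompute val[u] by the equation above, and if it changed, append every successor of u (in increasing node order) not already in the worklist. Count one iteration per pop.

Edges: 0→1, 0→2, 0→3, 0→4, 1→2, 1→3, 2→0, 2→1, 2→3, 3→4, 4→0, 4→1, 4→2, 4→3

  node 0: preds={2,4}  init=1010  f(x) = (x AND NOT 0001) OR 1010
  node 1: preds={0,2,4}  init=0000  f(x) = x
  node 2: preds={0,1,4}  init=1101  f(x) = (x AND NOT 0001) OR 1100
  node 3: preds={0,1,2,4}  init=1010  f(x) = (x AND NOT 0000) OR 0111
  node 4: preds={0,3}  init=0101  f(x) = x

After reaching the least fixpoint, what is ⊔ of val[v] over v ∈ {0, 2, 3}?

Trace (9 dequeues):
  [1] u=0 | in 1101 | out 1110 | prev 1010 | push {}
  [2] u=1 | in 1111 | out 1111 | prev 0000 | push {}
  [3] u=2 | in 1111 | out 1111 | prev 1101 | push {0,1}
  [4] u=3 | in 1111 | out 1111 | prev 1010 | push {}
  [5] u=4 | in 1111 | out 1111 | prev 0101 | push {2,3}
  [6] u=0 | in 1111 | out 1110 | ==
  [7] u=1 | in 1111 | out 1111 | ==
  [8] u=2 | in 1111 | out 1111 | ==
  [9] u=3 | in 1111 | out 1111 | ==

Converged values:
  [0] 1110
  [1] 1111
  [2] 1111
  [3] 1111
  [4] 1111

1111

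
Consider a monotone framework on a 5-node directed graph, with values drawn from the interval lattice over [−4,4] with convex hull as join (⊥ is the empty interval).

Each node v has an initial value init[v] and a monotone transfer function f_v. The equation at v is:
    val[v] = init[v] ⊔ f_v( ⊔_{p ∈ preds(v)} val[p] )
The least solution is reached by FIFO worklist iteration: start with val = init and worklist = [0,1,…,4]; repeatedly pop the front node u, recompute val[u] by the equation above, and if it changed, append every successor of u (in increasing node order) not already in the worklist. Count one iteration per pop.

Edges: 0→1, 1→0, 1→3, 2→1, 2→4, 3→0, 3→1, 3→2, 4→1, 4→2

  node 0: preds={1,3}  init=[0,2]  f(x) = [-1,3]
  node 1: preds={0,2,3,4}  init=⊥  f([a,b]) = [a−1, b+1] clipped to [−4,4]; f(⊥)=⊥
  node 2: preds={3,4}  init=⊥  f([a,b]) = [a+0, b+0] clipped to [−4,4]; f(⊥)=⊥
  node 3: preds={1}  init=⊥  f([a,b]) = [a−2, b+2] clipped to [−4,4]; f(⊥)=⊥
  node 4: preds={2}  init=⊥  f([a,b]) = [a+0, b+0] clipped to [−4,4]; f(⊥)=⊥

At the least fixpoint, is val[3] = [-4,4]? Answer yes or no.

yes

Worklist (14 pops):
  #1 pop 0: in=⊥ → [-1,3] (was [0,2]); enqueue []
  #2 pop 1: in=[-1,3] → [-2,4] (was ⊥); enqueue [0]
  #3 pop 2: in=⊥ → ⊥ (no change)
  #4 pop 3: in=[-2,4] → [-4,4] (was ⊥); enqueue [1,2]
  #5 pop 4: in=⊥ → ⊥ (no change)
  #6 pop 0: in=[-4,4] → [-1,3] (no change)
  #7 pop 1: in=[-4,4] → [-4,4] (was [-2,4]); enqueue [0,3]
  #8 pop 2: in=[-4,4] → [-4,4] (was ⊥); enqueue [1,4]
  #9 pop 0: in=[-4,4] → [-1,3] (no change)
  #10 pop 3: in=[-4,4] → [-4,4] (no change)
  #11 pop 1: in=[-4,4] → [-4,4] (no change)
  #12 pop 4: in=[-4,4] → [-4,4] (was ⊥); enqueue [1,2]
  #13 pop 1: in=[-4,4] → [-4,4] (no change)
  #14 pop 2: in=[-4,4] → [-4,4] (no change)

Fixpoint:
  val[0] = [-1,3]
  val[1] = [-4,4]
  val[2] = [-4,4]
  val[3] = [-4,4]
  val[4] = [-4,4]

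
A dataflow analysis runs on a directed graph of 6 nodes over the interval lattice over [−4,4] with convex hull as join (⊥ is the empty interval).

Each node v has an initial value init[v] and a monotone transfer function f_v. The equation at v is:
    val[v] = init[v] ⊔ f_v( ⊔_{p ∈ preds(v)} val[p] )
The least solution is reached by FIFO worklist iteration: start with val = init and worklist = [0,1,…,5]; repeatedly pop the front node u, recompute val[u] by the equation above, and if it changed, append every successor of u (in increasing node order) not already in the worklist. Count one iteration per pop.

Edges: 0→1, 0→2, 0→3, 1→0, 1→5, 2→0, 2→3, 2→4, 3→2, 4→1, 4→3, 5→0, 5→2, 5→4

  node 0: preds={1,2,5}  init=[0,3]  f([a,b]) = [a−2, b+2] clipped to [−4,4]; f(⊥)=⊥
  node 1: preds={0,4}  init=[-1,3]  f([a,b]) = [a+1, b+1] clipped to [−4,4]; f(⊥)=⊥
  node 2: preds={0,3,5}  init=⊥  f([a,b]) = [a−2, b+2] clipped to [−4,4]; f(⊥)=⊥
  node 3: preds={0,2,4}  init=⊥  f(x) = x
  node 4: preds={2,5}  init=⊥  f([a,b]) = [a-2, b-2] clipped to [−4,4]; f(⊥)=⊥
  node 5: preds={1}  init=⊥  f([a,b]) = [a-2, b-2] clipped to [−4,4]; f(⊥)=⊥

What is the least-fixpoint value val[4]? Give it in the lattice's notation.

[-4,2]

Worklist (13 pops):
  #1 pop 0: in=[-1,3] → [-3,4] (was [0,3]); enqueue []
  #2 pop 1: in=[-3,4] → [-2,4] (was [-1,3]); enqueue [0]
  #3 pop 2: in=[-3,4] → [-4,4] (was ⊥); enqueue []
  #4 pop 3: in=[-4,4] → [-4,4] (was ⊥); enqueue [2]
  #5 pop 4: in=[-4,4] → [-4,2] (was ⊥); enqueue [1,3]
  #6 pop 5: in=[-2,4] → [-4,2] (was ⊥); enqueue [4]
  #7 pop 0: in=[-4,4] → [-4,4] (was [-3,4]); enqueue []
  #8 pop 2: in=[-4,4] → [-4,4] (no change)
  #9 pop 1: in=[-4,4] → [-3,4] (was [-2,4]); enqueue [0,5]
  #10 pop 3: in=[-4,4] → [-4,4] (no change)
  #11 pop 4: in=[-4,4] → [-4,2] (no change)
  #12 pop 0: in=[-4,4] → [-4,4] (no change)
  #13 pop 5: in=[-3,4] → [-4,2] (no change)

Fixpoint:
  val[0] = [-4,4]
  val[1] = [-3,4]
  val[2] = [-4,4]
  val[3] = [-4,4]
  val[4] = [-4,2]
  val[5] = [-4,2]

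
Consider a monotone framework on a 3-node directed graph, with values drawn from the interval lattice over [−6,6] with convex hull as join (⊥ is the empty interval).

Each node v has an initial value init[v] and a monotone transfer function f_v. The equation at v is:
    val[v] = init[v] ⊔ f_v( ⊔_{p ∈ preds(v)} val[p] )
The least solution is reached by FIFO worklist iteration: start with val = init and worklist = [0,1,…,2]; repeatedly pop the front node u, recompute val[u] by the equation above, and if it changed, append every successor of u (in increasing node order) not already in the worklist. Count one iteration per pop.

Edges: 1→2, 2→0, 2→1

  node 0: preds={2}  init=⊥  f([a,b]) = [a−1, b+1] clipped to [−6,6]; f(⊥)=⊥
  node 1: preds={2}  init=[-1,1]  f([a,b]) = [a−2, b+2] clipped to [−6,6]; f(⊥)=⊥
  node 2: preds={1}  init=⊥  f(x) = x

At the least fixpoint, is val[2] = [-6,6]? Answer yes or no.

yes

Iteration log — 14 steps:
  step 1. node 0  ⊔preds=⊥  new=⊥  stable
  step 2. node 1  ⊔preds=⊥  new=[-1,1]  stable
  step 3. node 2  ⊔preds=[-1,1]  new=[-1,1]  old=⊥  +wl: 0,1
  step 4. node 0  ⊔preds=[-1,1]  new=[-2,2]  old=⊥  +wl: 
  step 5. node 1  ⊔preds=[-1,1]  new=[-3,3]  old=[-1,1]  +wl: 2
  step 6. node 2  ⊔preds=[-3,3]  new=[-3,3]  old=[-1,1]  +wl: 0,1
  step 7. node 0  ⊔preds=[-3,3]  new=[-4,4]  old=[-2,2]  +wl: 
  step 8. node 1  ⊔preds=[-3,3]  new=[-5,5]  old=[-3,3]  +wl: 2
  step 9. node 2  ⊔preds=[-5,5]  new=[-5,5]  old=[-3,3]  +wl: 0,1
  step 10. node 0  ⊔preds=[-5,5]  new=[-6,6]  old=[-4,4]  +wl: 
  step 11. node 1  ⊔preds=[-5,5]  new=[-6,6]  old=[-5,5]  +wl: 2
  step 12. node 2  ⊔preds=[-6,6]  new=[-6,6]  old=[-5,5]  +wl: 0,1
  step 13. node 0  ⊔preds=[-6,6]  new=[-6,6]  stable
  step 14. node 1  ⊔preds=[-6,6]  new=[-6,6]  stable

Least fixpoint reached:
  node 0: [-6,6]
  node 1: [-6,6]
  node 2: [-6,6]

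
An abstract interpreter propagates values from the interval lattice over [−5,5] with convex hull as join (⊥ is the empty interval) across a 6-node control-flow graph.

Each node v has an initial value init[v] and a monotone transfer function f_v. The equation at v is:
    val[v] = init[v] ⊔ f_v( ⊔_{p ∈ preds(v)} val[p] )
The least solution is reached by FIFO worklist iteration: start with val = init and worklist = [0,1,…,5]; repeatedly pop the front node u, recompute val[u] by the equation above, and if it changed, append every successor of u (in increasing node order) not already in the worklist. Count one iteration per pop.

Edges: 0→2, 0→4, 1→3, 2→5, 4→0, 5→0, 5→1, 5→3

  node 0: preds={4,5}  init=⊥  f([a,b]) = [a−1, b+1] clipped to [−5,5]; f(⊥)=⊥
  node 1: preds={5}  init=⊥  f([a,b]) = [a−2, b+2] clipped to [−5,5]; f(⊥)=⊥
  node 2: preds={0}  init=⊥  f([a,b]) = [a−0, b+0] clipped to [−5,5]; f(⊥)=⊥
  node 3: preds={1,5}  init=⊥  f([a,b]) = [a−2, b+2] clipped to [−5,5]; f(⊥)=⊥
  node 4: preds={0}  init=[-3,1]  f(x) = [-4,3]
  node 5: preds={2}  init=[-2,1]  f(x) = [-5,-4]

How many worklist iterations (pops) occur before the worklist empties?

12

Trace (12 dequeues):
  [1] u=0 | in [-3,1] | out [-4,2] | prev ⊥ | push {}
  [2] u=1 | in [-2,1] | out [-4,3] | prev ⊥ | push {}
  [3] u=2 | in [-4,2] | out [-4,2] | prev ⊥ | push {}
  [4] u=3 | in [-4,3] | out [-5,5] | prev ⊥ | push {}
  [5] u=4 | in [-4,2] | out [-4,3] | prev [-3,1] | push {0}
  [6] u=5 | in [-4,2] | out [-5,1] | prev [-2,1] | push {1,3}
  [7] u=0 | in [-5,3] | out [-5,4] | prev [-4,2] | push {2,4}
  [8] u=1 | in [-5,1] | out [-5,3] | prev [-4,3] | push {}
  [9] u=3 | in [-5,3] | out [-5,5] | ==
  [10] u=2 | in [-5,4] | out [-5,4] | prev [-4,2] | push {5}
  [11] u=4 | in [-5,4] | out [-4,3] | ==
  [12] u=5 | in [-5,4] | out [-5,1] | ==

Converged values:
  [0] [-5,4]
  [1] [-5,3]
  [2] [-5,4]
  [3] [-5,5]
  [4] [-4,3]
  [5] [-5,1]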